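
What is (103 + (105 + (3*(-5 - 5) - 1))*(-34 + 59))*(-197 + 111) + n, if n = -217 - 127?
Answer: -168302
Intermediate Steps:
n = -344
(103 + (105 + (3*(-5 - 5) - 1))*(-34 + 59))*(-197 + 111) + n = (103 + (105 + (3*(-5 - 5) - 1))*(-34 + 59))*(-197 + 111) - 344 = (103 + (105 + (3*(-10) - 1))*25)*(-86) - 344 = (103 + (105 + (-30 - 1))*25)*(-86) - 344 = (103 + (105 - 31)*25)*(-86) - 344 = (103 + 74*25)*(-86) - 344 = (103 + 1850)*(-86) - 344 = 1953*(-86) - 344 = -167958 - 344 = -168302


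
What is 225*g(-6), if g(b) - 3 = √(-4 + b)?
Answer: 675 + 225*I*√10 ≈ 675.0 + 711.51*I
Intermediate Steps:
g(b) = 3 + √(-4 + b)
225*g(-6) = 225*(3 + √(-4 - 6)) = 225*(3 + √(-10)) = 225*(3 + I*√10) = 675 + 225*I*√10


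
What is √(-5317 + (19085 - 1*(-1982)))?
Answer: 15*√70 ≈ 125.50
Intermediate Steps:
√(-5317 + (19085 - 1*(-1982))) = √(-5317 + (19085 + 1982)) = √(-5317 + 21067) = √15750 = 15*√70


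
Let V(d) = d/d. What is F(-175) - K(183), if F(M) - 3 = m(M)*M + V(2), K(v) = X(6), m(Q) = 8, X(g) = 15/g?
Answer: -2797/2 ≈ -1398.5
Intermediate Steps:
K(v) = 5/2 (K(v) = 15/6 = 15*(⅙) = 5/2)
V(d) = 1
F(M) = 4 + 8*M (F(M) = 3 + (8*M + 1) = 3 + (1 + 8*M) = 4 + 8*M)
F(-175) - K(183) = (4 + 8*(-175)) - 1*5/2 = (4 - 1400) - 5/2 = -1396 - 5/2 = -2797/2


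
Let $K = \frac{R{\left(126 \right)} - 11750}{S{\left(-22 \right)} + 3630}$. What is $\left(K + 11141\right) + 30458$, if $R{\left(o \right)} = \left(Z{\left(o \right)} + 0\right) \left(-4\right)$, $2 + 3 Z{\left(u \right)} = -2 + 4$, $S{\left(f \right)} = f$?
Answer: $\frac{75038721}{1804} \approx 41596.0$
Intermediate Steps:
$Z{\left(u \right)} = 0$ ($Z{\left(u \right)} = - \frac{2}{3} + \frac{-2 + 4}{3} = - \frac{2}{3} + \frac{1}{3} \cdot 2 = - \frac{2}{3} + \frac{2}{3} = 0$)
$R{\left(o \right)} = 0$ ($R{\left(o \right)} = \left(0 + 0\right) \left(-4\right) = 0 \left(-4\right) = 0$)
$K = - \frac{5875}{1804}$ ($K = \frac{0 - 11750}{-22 + 3630} = - \frac{11750}{3608} = \left(-11750\right) \frac{1}{3608} = - \frac{5875}{1804} \approx -3.2567$)
$\left(K + 11141\right) + 30458 = \left(- \frac{5875}{1804} + 11141\right) + 30458 = \frac{20092489}{1804} + 30458 = \frac{75038721}{1804}$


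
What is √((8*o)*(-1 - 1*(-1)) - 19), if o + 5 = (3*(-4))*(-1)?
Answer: I*√19 ≈ 4.3589*I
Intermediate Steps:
o = 7 (o = -5 + (3*(-4))*(-1) = -5 - 12*(-1) = -5 + 12 = 7)
√((8*o)*(-1 - 1*(-1)) - 19) = √((8*7)*(-1 - 1*(-1)) - 19) = √(56*(-1 + 1) - 19) = √(56*0 - 19) = √(0 - 19) = √(-19) = I*√19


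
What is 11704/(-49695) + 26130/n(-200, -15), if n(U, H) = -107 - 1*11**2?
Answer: -216866477/1888410 ≈ -114.84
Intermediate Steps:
n(U, H) = -228 (n(U, H) = -107 - 1*121 = -107 - 121 = -228)
11704/(-49695) + 26130/n(-200, -15) = 11704/(-49695) + 26130/(-228) = 11704*(-1/49695) + 26130*(-1/228) = -11704/49695 - 4355/38 = -216866477/1888410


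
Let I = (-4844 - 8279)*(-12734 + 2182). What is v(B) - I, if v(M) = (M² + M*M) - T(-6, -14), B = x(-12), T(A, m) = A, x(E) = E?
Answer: -138473602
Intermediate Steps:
B = -12
I = 138473896 (I = -13123*(-10552) = 138473896)
v(M) = 6 + 2*M² (v(M) = (M² + M*M) - 1*(-6) = (M² + M²) + 6 = 2*M² + 6 = 6 + 2*M²)
v(B) - I = (6 + 2*(-12)²) - 1*138473896 = (6 + 2*144) - 138473896 = (6 + 288) - 138473896 = 294 - 138473896 = -138473602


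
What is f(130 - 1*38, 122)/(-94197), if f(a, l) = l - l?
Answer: 0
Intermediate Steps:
f(a, l) = 0
f(130 - 1*38, 122)/(-94197) = 0/(-94197) = 0*(-1/94197) = 0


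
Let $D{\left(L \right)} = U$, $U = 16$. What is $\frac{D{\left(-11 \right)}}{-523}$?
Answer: $- \frac{16}{523} \approx -0.030593$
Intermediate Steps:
$D{\left(L \right)} = 16$
$\frac{D{\left(-11 \right)}}{-523} = \frac{16}{-523} = 16 \left(- \frac{1}{523}\right) = - \frac{16}{523}$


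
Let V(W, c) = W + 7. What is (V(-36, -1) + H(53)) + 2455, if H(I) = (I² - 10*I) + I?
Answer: 4758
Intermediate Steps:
H(I) = I² - 9*I
V(W, c) = 7 + W
(V(-36, -1) + H(53)) + 2455 = ((7 - 36) + 53*(-9 + 53)) + 2455 = (-29 + 53*44) + 2455 = (-29 + 2332) + 2455 = 2303 + 2455 = 4758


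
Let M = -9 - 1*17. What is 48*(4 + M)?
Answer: -1056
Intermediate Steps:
M = -26 (M = -9 - 17 = -26)
48*(4 + M) = 48*(4 - 26) = 48*(-22) = -1056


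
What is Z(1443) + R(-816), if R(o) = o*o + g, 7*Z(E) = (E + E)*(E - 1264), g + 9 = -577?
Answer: 5173484/7 ≈ 7.3907e+5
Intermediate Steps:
g = -586 (g = -9 - 577 = -586)
Z(E) = 2*E*(-1264 + E)/7 (Z(E) = ((E + E)*(E - 1264))/7 = ((2*E)*(-1264 + E))/7 = (2*E*(-1264 + E))/7 = 2*E*(-1264 + E)/7)
R(o) = -586 + o² (R(o) = o*o - 586 = o² - 586 = -586 + o²)
Z(1443) + R(-816) = (2/7)*1443*(-1264 + 1443) + (-586 + (-816)²) = (2/7)*1443*179 + (-586 + 665856) = 516594/7 + 665270 = 5173484/7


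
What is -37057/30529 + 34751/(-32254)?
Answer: -2256149757/984682366 ≈ -2.2912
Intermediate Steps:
-37057/30529 + 34751/(-32254) = -37057*1/30529 + 34751*(-1/32254) = -37057/30529 - 34751/32254 = -2256149757/984682366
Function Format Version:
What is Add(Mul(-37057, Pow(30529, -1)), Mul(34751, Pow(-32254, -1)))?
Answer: Rational(-2256149757, 984682366) ≈ -2.2912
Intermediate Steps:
Add(Mul(-37057, Pow(30529, -1)), Mul(34751, Pow(-32254, -1))) = Add(Mul(-37057, Rational(1, 30529)), Mul(34751, Rational(-1, 32254))) = Add(Rational(-37057, 30529), Rational(-34751, 32254)) = Rational(-2256149757, 984682366)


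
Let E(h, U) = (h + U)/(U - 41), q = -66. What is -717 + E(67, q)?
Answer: -76720/107 ≈ -717.01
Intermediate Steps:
E(h, U) = (U + h)/(-41 + U)
-717 + E(67, q) = -717 + (-66 + 67)/(-41 - 66) = -717 + 1/(-107) = -717 - 1/107*1 = -717 - 1/107 = -76720/107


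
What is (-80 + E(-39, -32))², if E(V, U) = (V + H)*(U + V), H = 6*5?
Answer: 312481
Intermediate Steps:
H = 30
E(V, U) = (30 + V)*(U + V) (E(V, U) = (V + 30)*(U + V) = (30 + V)*(U + V))
(-80 + E(-39, -32))² = (-80 + ((-39)² + 30*(-32) + 30*(-39) - 32*(-39)))² = (-80 + (1521 - 960 - 1170 + 1248))² = (-80 + 639)² = 559² = 312481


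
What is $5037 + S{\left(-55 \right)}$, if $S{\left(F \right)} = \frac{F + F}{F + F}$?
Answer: $5038$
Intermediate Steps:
$S{\left(F \right)} = 1$ ($S{\left(F \right)} = \frac{2 F}{2 F} = 2 F \frac{1}{2 F} = 1$)
$5037 + S{\left(-55 \right)} = 5037 + 1 = 5038$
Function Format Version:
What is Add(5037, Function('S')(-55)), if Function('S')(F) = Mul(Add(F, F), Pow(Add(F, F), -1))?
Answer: 5038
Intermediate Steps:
Function('S')(F) = 1 (Function('S')(F) = Mul(Mul(2, F), Pow(Mul(2, F), -1)) = Mul(Mul(2, F), Mul(Rational(1, 2), Pow(F, -1))) = 1)
Add(5037, Function('S')(-55)) = Add(5037, 1) = 5038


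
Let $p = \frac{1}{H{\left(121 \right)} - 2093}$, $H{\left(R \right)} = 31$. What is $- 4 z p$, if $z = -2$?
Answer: $- \frac{4}{1031} \approx -0.0038797$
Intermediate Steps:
$p = - \frac{1}{2062}$ ($p = \frac{1}{31 - 2093} = \frac{1}{-2062} = - \frac{1}{2062} \approx -0.00048497$)
$- 4 z p = \left(-4\right) \left(-2\right) \left(- \frac{1}{2062}\right) = 8 \left(- \frac{1}{2062}\right) = - \frac{4}{1031}$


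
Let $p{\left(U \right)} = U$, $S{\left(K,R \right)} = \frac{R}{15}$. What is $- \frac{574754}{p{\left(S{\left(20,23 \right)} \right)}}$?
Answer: $- \frac{8621310}{23} \approx -3.7484 \cdot 10^{5}$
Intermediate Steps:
$S{\left(K,R \right)} = \frac{R}{15}$ ($S{\left(K,R \right)} = R \frac{1}{15} = \frac{R}{15}$)
$- \frac{574754}{p{\left(S{\left(20,23 \right)} \right)}} = - \frac{574754}{\frac{1}{15} \cdot 23} = - \frac{574754}{\frac{23}{15}} = \left(-574754\right) \frac{15}{23} = - \frac{8621310}{23}$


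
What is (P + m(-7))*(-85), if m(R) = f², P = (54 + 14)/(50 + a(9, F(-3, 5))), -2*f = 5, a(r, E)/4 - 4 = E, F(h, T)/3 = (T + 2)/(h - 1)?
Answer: -23749/36 ≈ -659.69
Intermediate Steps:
F(h, T) = 3*(2 + T)/(-1 + h) (F(h, T) = 3*((T + 2)/(h - 1)) = 3*((2 + T)/(-1 + h)) = 3*(2 + T)/(-1 + h))
a(r, E) = 16 + 4*E
f = -5/2 (f = -½*5 = -5/2 ≈ -2.5000)
P = 68/45 (P = (54 + 14)/(50 + (16 + 4*(3*(2 + 5)/(-1 - 3)))) = 68/(50 + (16 + 4*(3*7/(-4)))) = 68/(50 + (16 + 4*(3*(-¼)*7))) = 68/(50 + (16 + 4*(-21/4))) = 68/(50 + (16 - 21)) = 68/(50 - 5) = 68/45 ≈ 1.5111)
m(R) = 25/4 (m(R) = (-5/2)² = 25/4)
(P + m(-7))*(-85) = (68/45 + 25/4)*(-85) = (1397/180)*(-85) = -23749/36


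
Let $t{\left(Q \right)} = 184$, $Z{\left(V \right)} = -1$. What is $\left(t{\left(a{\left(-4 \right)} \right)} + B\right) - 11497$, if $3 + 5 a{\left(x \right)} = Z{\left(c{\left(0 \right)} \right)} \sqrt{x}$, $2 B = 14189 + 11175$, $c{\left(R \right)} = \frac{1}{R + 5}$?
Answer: $1369$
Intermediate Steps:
$c{\left(R \right)} = \frac{1}{5 + R}$
$B = 12682$ ($B = \frac{14189 + 11175}{2} = \frac{1}{2} \cdot 25364 = 12682$)
$a{\left(x \right)} = - \frac{3}{5} - \frac{\sqrt{x}}{5}$ ($a{\left(x \right)} = - \frac{3}{5} + \frac{\left(-1\right) \sqrt{x}}{5} = - \frac{3}{5} - \frac{\sqrt{x}}{5}$)
$\left(t{\left(a{\left(-4 \right)} \right)} + B\right) - 11497 = \left(184 + 12682\right) - 11497 = 12866 - 11497 = 1369$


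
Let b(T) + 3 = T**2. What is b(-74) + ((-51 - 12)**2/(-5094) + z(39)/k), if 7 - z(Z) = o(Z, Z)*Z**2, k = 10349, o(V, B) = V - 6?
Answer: 32025314397/5857534 ≈ 5467.4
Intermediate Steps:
o(V, B) = -6 + V
b(T) = -3 + T**2
z(Z) = 7 - Z**2*(-6 + Z) (z(Z) = 7 - (-6 + Z)*Z**2 = 7 - Z**2*(-6 + Z))
b(-74) + ((-51 - 12)**2/(-5094) + z(39)/k) = (-3 + (-74)**2) + ((-51 - 12)**2/(-5094) + (7 + 39**2*(6 - 1*39))/10349) = (-3 + 5476) + ((-63)**2*(-1/5094) + (7 + 1521*(6 - 39))*(1/10349)) = 5473 + (3969*(-1/5094) + (7 + 1521*(-33))*(1/10349)) = 5473 + (-441/566 + (7 - 50193)*(1/10349)) = 5473 + (-441/566 - 50186*1/10349) = 5473 + (-441/566 - 50186/10349) = 5473 - 32969185/5857534 = 32025314397/5857534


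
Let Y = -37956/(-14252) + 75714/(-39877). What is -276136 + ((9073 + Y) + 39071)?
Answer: -32393393950121/142081751 ≈ -2.2799e+5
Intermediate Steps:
Y = 108623871/142081751 (Y = -37956*(-1/14252) + 75714*(-1/39877) = 9489/3563 - 75714/39877 = 108623871/142081751 ≈ 0.76452)
-276136 + ((9073 + Y) + 39071) = -276136 + ((9073 + 108623871/142081751) + 39071) = -276136 + (1289216350694/142081751 + 39071) = -276136 + 6840492444015/142081751 = -32393393950121/142081751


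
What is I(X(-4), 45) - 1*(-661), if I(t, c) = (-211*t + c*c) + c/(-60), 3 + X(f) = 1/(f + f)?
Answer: 26757/8 ≈ 3344.6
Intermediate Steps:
X(f) = -3 + 1/(2*f) (X(f) = -3 + 1/(f + f) = -3 + 1/(2*f))
I(t, c) = c**2 - 211*t - c/60 (I(t, c) = (-211*t + c**2) + c*(-1/60) = (c**2 - 211*t) - c/60 = c**2 - 211*t - c/60)
I(X(-4), 45) - 1*(-661) = (45**2 - 211*(-3 + (1/2)/(-4)) - 1/60*45) - 1*(-661) = (2025 - 211*(-3 + (1/2)*(-1/4)) - 3/4) + 661 = (2025 - 211*(-3 - 1/8) - 3/4) + 661 = (2025 - 211*(-25/8) - 3/4) + 661 = (2025 + 5275/8 - 3/4) + 661 = 21469/8 + 661 = 26757/8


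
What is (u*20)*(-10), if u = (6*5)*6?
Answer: -36000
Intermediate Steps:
u = 180 (u = 30*6 = 180)
(u*20)*(-10) = (180*20)*(-10) = 3600*(-10) = -36000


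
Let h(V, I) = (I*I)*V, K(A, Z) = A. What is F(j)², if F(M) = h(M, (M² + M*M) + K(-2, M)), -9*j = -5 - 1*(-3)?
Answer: 2249794624/3486784401 ≈ 0.64524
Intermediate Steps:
h(V, I) = V*I² (h(V, I) = I²*V = V*I²)
j = 2/9 (j = -(-5 - 1*(-3))/9 = -(-5 + 3)/9 = -⅑*(-2) = 2/9 ≈ 0.22222)
F(M) = M*(-2 + 2*M²)² (F(M) = M*((M² + M*M) - 2)² = M*((M² + M²) - 2)² = M*(2*M² - 2)² = M*(-2 + 2*M²)²)
F(j)² = (4*(2/9)*(-1 + (2/9)²)²)² = (4*(2/9)*(-1 + 4/81)²)² = (4*(2/9)*(-77/81)²)² = (4*(2/9)*(5929/6561))² = (47432/59049)² = 2249794624/3486784401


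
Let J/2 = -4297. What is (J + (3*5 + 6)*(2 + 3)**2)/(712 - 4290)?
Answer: 8069/3578 ≈ 2.2552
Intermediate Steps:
J = -8594 (J = 2*(-4297) = -8594)
(J + (3*5 + 6)*(2 + 3)**2)/(712 - 4290) = (-8594 + (3*5 + 6)*(2 + 3)**2)/(712 - 4290) = (-8594 + (15 + 6)*5**2)/(-3578) = (-8594 + 21*25)*(-1/3578) = (-8594 + 525)*(-1/3578) = -8069*(-1/3578) = 8069/3578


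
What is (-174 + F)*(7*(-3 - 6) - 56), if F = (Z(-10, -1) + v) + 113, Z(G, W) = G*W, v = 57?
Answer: -714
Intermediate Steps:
F = 180 (F = (-10*(-1) + 57) + 113 = (10 + 57) + 113 = 67 + 113 = 180)
(-174 + F)*(7*(-3 - 6) - 56) = (-174 + 180)*(7*(-3 - 6) - 56) = 6*(7*(-9) - 56) = 6*(-63 - 56) = 6*(-119) = -714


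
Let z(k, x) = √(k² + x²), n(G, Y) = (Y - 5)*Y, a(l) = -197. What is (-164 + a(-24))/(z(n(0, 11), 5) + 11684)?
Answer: -4217924/136511475 + 361*√4381/136511475 ≈ -0.030723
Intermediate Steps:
n(G, Y) = Y*(-5 + Y) (n(G, Y) = (-5 + Y)*Y = Y*(-5 + Y))
(-164 + a(-24))/(z(n(0, 11), 5) + 11684) = (-164 - 197)/(√((11*(-5 + 11))² + 5²) + 11684) = -361/(√((11*6)² + 25) + 11684) = -361/(√(66² + 25) + 11684) = -361/(√(4356 + 25) + 11684) = -361/(√4381 + 11684) = -361/(11684 + √4381)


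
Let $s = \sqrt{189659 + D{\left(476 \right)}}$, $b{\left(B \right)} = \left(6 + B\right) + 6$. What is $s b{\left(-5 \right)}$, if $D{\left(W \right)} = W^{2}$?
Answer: $7 \sqrt{416235} \approx 4516.1$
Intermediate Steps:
$b{\left(B \right)} = 12 + B$
$s = \sqrt{416235}$ ($s = \sqrt{189659 + 476^{2}} = \sqrt{189659 + 226576} = \sqrt{416235} \approx 645.16$)
$s b{\left(-5 \right)} = \sqrt{416235} \left(12 - 5\right) = \sqrt{416235} \cdot 7 = 7 \sqrt{416235}$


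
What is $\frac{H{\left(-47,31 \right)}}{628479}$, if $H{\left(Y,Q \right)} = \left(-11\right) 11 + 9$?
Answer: $- \frac{112}{628479} \approx -0.00017821$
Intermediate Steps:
$H{\left(Y,Q \right)} = -112$ ($H{\left(Y,Q \right)} = -121 + 9 = -112$)
$\frac{H{\left(-47,31 \right)}}{628479} = - \frac{112}{628479}$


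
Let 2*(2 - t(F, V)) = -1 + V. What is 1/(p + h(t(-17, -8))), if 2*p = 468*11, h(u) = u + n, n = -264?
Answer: 2/4633 ≈ 0.00043169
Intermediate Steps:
t(F, V) = 5/2 - V/2 (t(F, V) = 2 - (-1 + V)/2 = 2 + (1/2 - V/2) = 5/2 - V/2)
h(u) = -264 + u (h(u) = u - 264 = -264 + u)
p = 2574 (p = (468*11)/2 = (1/2)*5148 = 2574)
1/(p + h(t(-17, -8))) = 1/(2574 + (-264 + (5/2 - 1/2*(-8)))) = 1/(2574 + (-264 + (5/2 + 4))) = 1/(2574 + (-264 + 13/2)) = 1/(2574 - 515/2) = 1/(4633/2) = 2/4633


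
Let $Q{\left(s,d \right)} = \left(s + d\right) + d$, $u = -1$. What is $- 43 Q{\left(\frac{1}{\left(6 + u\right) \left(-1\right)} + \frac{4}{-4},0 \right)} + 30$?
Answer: $\frac{408}{5} \approx 81.6$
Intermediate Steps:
$Q{\left(s,d \right)} = s + 2 d$ ($Q{\left(s,d \right)} = \left(d + s\right) + d = s + 2 d$)
$- 43 Q{\left(\frac{1}{\left(6 + u\right) \left(-1\right)} + \frac{4}{-4},0 \right)} + 30 = - 43 \left(\left(\frac{1}{\left(6 - 1\right) \left(-1\right)} + \frac{4}{-4}\right) + 2 \cdot 0\right) + 30 = - 43 \left(\left(\frac{1}{5} \left(-1\right) + 4 \left(- \frac{1}{4}\right)\right) + 0\right) + 30 = - 43 \left(\left(\frac{1}{5} \left(-1\right) - 1\right) + 0\right) + 30 = - 43 \left(\left(- \frac{1}{5} - 1\right) + 0\right) + 30 = - 43 \left(- \frac{6}{5} + 0\right) + 30 = \left(-43\right) \left(- \frac{6}{5}\right) + 30 = \frac{258}{5} + 30 = \frac{408}{5}$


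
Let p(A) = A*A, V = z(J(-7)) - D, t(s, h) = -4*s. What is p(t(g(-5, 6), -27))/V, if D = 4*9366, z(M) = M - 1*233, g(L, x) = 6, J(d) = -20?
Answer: -576/37717 ≈ -0.015272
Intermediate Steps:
z(M) = -233 + M (z(M) = M - 233 = -233 + M)
D = 37464
V = -37717 (V = (-233 - 20) - 1*37464 = -253 - 37464 = -37717)
p(A) = A²
p(t(g(-5, 6), -27))/V = (-4*6)²/(-37717) = (-24)²*(-1/37717) = 576*(-1/37717) = -576/37717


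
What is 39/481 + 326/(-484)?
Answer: -5305/8954 ≈ -0.59247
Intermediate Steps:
39/481 + 326/(-484) = 39*(1/481) + 326*(-1/484) = 3/37 - 163/242 = -5305/8954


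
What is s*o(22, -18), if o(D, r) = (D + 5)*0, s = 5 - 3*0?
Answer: 0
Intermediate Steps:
s = 5 (s = 5 + 0 = 5)
o(D, r) = 0 (o(D, r) = (5 + D)*0 = 0)
s*o(22, -18) = 5*0 = 0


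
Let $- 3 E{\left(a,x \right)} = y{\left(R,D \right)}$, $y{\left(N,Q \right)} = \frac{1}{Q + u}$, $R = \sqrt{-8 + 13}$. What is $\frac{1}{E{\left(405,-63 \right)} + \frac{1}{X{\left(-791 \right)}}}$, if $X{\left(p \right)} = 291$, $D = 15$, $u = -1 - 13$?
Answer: $- \frac{97}{32} \approx -3.0313$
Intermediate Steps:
$R = \sqrt{5} \approx 2.2361$
$u = -14$ ($u = -1 - 13 = -14$)
$y{\left(N,Q \right)} = \frac{1}{-14 + Q}$ ($y{\left(N,Q \right)} = \frac{1}{Q - 14} = \frac{1}{-14 + Q}$)
$E{\left(a,x \right)} = - \frac{1}{3}$ ($E{\left(a,x \right)} = - \frac{1}{3 \left(-14 + 15\right)} = - \frac{1}{3 \cdot 1} = \left(- \frac{1}{3}\right) 1 = - \frac{1}{3}$)
$\frac{1}{E{\left(405,-63 \right)} + \frac{1}{X{\left(-791 \right)}}} = \frac{1}{- \frac{1}{3} + \frac{1}{291}} = \frac{1}{- \frac{32}{97}} = - \frac{97}{32}$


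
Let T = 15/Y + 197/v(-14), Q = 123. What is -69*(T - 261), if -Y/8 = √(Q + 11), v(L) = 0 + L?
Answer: 265719/14 + 1035*√134/1072 ≈ 18991.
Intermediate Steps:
v(L) = L
Y = -8*√134 (Y = -8*√(123 + 11) = -8*√134 ≈ -92.607)
T = -197/14 - 15*√134/1072 (T = 15/((-8*√134)) + 197/(-14) = 15*(-√134/1072) + 197*(-1/14) = -15*√134/1072 - 197/14 = -197/14 - 15*√134/1072 ≈ -14.233)
-69*(T - 261) = -69*((-197/14 - 15*√134/1072) - 261) = -69*(-3851/14 - 15*√134/1072) = 265719/14 + 1035*√134/1072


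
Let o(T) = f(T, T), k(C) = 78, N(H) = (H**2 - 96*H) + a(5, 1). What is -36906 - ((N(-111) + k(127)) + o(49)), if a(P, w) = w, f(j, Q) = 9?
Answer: -59971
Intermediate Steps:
N(H) = 1 + H**2 - 96*H (N(H) = (H**2 - 96*H) + 1 = 1 + H**2 - 96*H)
o(T) = 9
-36906 - ((N(-111) + k(127)) + o(49)) = -36906 - (((1 + (-111)**2 - 96*(-111)) + 78) + 9) = -36906 - (((1 + 12321 + 10656) + 78) + 9) = -36906 - ((22978 + 78) + 9) = -36906 - (23056 + 9) = -36906 - 1*23065 = -36906 - 23065 = -59971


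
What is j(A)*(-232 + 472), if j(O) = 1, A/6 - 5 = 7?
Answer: 240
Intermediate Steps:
A = 72 (A = 30 + 6*7 = 30 + 42 = 72)
j(A)*(-232 + 472) = 1*(-232 + 472) = 1*240 = 240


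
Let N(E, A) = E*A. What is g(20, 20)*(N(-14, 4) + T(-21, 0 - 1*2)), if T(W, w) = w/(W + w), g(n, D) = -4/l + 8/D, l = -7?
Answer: -43724/805 ≈ -54.316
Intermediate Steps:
N(E, A) = A*E
g(n, D) = 4/7 + 8/D (g(n, D) = -4/(-7) + 8/D = -4*(-1/7) + 8/D = 4/7 + 8/D)
g(20, 20)*(N(-14, 4) + T(-21, 0 - 1*2)) = (4/7 + 8/20)*(4*(-14) + (0 - 1*2)/(-21 + (0 - 1*2))) = (4/7 + 8*(1/20))*(-56 + (0 - 2)/(-21 + (0 - 2))) = (4/7 + 2/5)*(-56 - 2/(-21 - 2)) = 34*(-56 - 2/(-23))/35 = 34*(-56 - 2*(-1/23))/35 = 34*(-56 + 2/23)/35 = (34/35)*(-1286/23) = -43724/805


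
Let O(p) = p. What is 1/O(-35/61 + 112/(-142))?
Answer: -4331/5901 ≈ -0.73394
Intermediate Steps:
1/O(-35/61 + 112/(-142)) = 1/(-35/61 + 112/(-142)) = 1/(-35*1/61 + 112*(-1/142)) = 1/(-35/61 - 56/71) = 1/(-5901/4331) = -4331/5901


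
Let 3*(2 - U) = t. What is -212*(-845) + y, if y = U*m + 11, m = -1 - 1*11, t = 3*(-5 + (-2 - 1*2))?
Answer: 179019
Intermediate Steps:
t = -27 (t = 3*(-5 + (-2 - 2)) = 3*(-5 - 4) = 3*(-9) = -27)
U = 11 (U = 2 - ⅓*(-27) = 2 + 9 = 11)
m = -12 (m = -1 - 11 = -12)
y = -121 (y = 11*(-12) + 11 = -132 + 11 = -121)
-212*(-845) + y = -212*(-845) - 121 = 179140 - 121 = 179019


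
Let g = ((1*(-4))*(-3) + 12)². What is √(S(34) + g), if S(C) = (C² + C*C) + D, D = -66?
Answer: √2822 ≈ 53.122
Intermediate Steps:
S(C) = -66 + 2*C² (S(C) = (C² + C*C) - 66 = (C² + C²) - 66 = 2*C² - 66 = -66 + 2*C²)
g = 576 (g = (-4*(-3) + 12)² = (12 + 12)² = 24² = 576)
√(S(34) + g) = √((-66 + 2*34²) + 576) = √((-66 + 2*1156) + 576) = √((-66 + 2312) + 576) = √(2246 + 576) = √2822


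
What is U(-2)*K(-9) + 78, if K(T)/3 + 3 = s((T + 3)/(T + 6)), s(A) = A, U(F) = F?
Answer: 84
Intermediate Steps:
K(T) = -9 + 3*(3 + T)/(6 + T) (K(T) = -9 + 3*((T + 3)/(T + 6)) = -9 + 3*((3 + T)/(6 + T)) = -9 + 3*(3 + T)/(6 + T))
U(-2)*K(-9) + 78 = -6*(-15 - 2*(-9))/(6 - 9) + 78 = -6*(-15 + 18)/(-3) + 78 = -6*(-1)*3/3 + 78 = -2*(-3) + 78 = 6 + 78 = 84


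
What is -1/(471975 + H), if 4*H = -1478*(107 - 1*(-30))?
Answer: -2/842707 ≈ -2.3733e-6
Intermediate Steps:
H = -101243/2 (H = (-1478*(107 - 1*(-30)))/4 = (-1478*(107 + 30))/4 = (-1478*137)/4 = (1/4)*(-202486) = -101243/2 ≈ -50622.)
-1/(471975 + H) = -1/(471975 - 101243/2) = -1/842707/2 = -1*2/842707 = -2/842707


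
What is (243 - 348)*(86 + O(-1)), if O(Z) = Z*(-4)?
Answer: -9450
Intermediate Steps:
O(Z) = -4*Z
(243 - 348)*(86 + O(-1)) = (243 - 348)*(86 - 4*(-1)) = -105*(86 + 4) = -105*90 = -9450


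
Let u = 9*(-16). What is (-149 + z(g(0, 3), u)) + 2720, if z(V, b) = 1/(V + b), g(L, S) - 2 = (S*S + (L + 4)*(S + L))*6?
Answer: 41135/16 ≈ 2570.9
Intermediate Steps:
u = -144
g(L, S) = 2 + 6*S² + 6*(4 + L)*(L + S) (g(L, S) = 2 + (S*S + (L + 4)*(S + L))*6 = 2 + (S² + (4 + L)*(L + S))*6 = 2 + (6*S² + 6*(4 + L)*(L + S)) = 2 + 6*S² + 6*(4 + L)*(L + S))
(-149 + z(g(0, 3), u)) + 2720 = (-149 + 1/((2 + 6*0² + 6*3² + 24*0 + 24*3 + 6*0*3) - 144)) + 2720 = (-149 + 1/((2 + 6*0 + 6*9 + 0 + 72 + 0) - 144)) + 2720 = (-149 + 1/((2 + 0 + 54 + 0 + 72 + 0) - 144)) + 2720 = (-149 + 1/(128 - 144)) + 2720 = (-149 + 1/(-16)) + 2720 = (-149 - 1/16) + 2720 = -2385/16 + 2720 = 41135/16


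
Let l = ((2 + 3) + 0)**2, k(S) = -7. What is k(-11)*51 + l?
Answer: -332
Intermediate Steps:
l = 25 (l = (5 + 0)**2 = 5**2 = 25)
k(-11)*51 + l = -7*51 + 25 = -357 + 25 = -332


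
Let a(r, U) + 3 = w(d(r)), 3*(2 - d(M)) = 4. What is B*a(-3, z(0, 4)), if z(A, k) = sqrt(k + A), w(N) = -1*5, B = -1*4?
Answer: 32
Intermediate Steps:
B = -4
d(M) = 2/3 (d(M) = 2 - 1/3*4 = 2 - 4/3 = 2/3)
w(N) = -5
z(A, k) = sqrt(A + k)
a(r, U) = -8 (a(r, U) = -3 - 5 = -8)
B*a(-3, z(0, 4)) = -4*(-8) = 32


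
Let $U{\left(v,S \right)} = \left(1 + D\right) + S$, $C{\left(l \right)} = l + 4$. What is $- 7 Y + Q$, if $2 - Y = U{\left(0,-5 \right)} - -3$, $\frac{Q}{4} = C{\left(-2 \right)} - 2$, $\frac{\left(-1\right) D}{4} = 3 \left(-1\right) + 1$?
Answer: $35$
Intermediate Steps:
$C{\left(l \right)} = 4 + l$
$D = 8$ ($D = - 4 \left(3 \left(-1\right) + 1\right) = - 4 \left(-3 + 1\right) = \left(-4\right) \left(-2\right) = 8$)
$Q = 0$ ($Q = 4 \left(\left(4 - 2\right) - 2\right) = 4 \left(2 - 2\right) = 4 \cdot 0 = 0$)
$U{\left(v,S \right)} = 9 + S$ ($U{\left(v,S \right)} = \left(1 + 8\right) + S = 9 + S$)
$Y = -5$ ($Y = 2 - \left(\left(9 - 5\right) - -3\right) = 2 - \left(4 + 3\right) = 2 - 7 = -5$)
$- 7 Y + Q = \left(-7\right) \left(-5\right) + 0 = 35 + 0 = 35$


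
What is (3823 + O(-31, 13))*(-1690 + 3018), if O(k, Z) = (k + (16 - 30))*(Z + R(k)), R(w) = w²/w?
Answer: 6152624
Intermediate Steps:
R(w) = w
O(k, Z) = (-14 + k)*(Z + k) (O(k, Z) = (k + (16 - 30))*(Z + k) = (k - 14)*(Z + k) = (-14 + k)*(Z + k))
(3823 + O(-31, 13))*(-1690 + 3018) = (3823 + ((-31)² - 14*13 - 14*(-31) + 13*(-31)))*(-1690 + 3018) = (3823 + (961 - 182 + 434 - 403))*1328 = (3823 + 810)*1328 = 4633*1328 = 6152624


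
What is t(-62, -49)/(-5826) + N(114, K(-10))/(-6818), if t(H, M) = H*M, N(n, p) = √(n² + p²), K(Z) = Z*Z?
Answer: -1519/2913 - √5749/3409 ≈ -0.54370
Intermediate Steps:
K(Z) = Z²
t(-62, -49)/(-5826) + N(114, K(-10))/(-6818) = -62*(-49)/(-5826) + √(114² + ((-10)²)²)/(-6818) = 3038*(-1/5826) + √(12996 + 100²)*(-1/6818) = -1519/2913 + √(12996 + 10000)*(-1/6818) = -1519/2913 + √22996*(-1/6818) = -1519/2913 + (2*√5749)*(-1/6818) = -1519/2913 - √5749/3409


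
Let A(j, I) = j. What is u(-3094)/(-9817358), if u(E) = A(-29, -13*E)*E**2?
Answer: 138806122/4908679 ≈ 28.278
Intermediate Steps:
u(E) = -29*E**2
u(-3094)/(-9817358) = -29*(-3094)**2/(-9817358) = -29*9572836*(-1/9817358) = -277612244*(-1/9817358) = 138806122/4908679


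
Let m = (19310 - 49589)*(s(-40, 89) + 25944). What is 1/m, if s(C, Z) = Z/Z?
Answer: -1/785588655 ≈ -1.2729e-9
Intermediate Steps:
s(C, Z) = 1
m = -785588655 (m = (19310 - 49589)*(1 + 25944) = -30279*25945 = -785588655)
1/m = 1/(-785588655) = -1/785588655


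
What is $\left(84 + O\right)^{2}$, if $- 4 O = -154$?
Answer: $\frac{60025}{4} \approx 15006.0$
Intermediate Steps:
$O = \frac{77}{2}$ ($O = \left(- \frac{1}{4}\right) \left(-154\right) = \frac{77}{2} \approx 38.5$)
$\left(84 + O\right)^{2} = \left(84 + \frac{77}{2}\right)^{2} = \left(\frac{245}{2}\right)^{2} = \frac{60025}{4}$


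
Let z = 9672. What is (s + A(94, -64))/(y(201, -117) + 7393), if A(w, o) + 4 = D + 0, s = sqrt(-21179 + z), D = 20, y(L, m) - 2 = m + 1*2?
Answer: 1/455 + I*sqrt(11507)/7280 ≈ 0.0021978 + 0.014735*I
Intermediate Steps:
y(L, m) = 4 + m (y(L, m) = 2 + (m + 1*2) = 2 + (m + 2) = 2 + (2 + m) = 4 + m)
s = I*sqrt(11507) (s = sqrt(-21179 + 9672) = sqrt(-11507) = I*sqrt(11507) ≈ 107.27*I)
A(w, o) = 16 (A(w, o) = -4 + (20 + 0) = -4 + 20 = 16)
(s + A(94, -64))/(y(201, -117) + 7393) = (I*sqrt(11507) + 16)/((4 - 117) + 7393) = (16 + I*sqrt(11507))/(-113 + 7393) = (16 + I*sqrt(11507))/7280 = (16 + I*sqrt(11507))*(1/7280) = 1/455 + I*sqrt(11507)/7280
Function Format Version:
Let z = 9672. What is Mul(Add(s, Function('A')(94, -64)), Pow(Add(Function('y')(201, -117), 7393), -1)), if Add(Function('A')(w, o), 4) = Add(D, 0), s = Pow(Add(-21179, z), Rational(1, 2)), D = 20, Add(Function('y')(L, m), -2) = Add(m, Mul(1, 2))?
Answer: Add(Rational(1, 455), Mul(Rational(1, 7280), I, Pow(11507, Rational(1, 2)))) ≈ Add(0.0021978, Mul(0.014735, I))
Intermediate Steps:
Function('y')(L, m) = Add(4, m) (Function('y')(L, m) = Add(2, Add(m, Mul(1, 2))) = Add(2, Add(m, 2)) = Add(2, Add(2, m)) = Add(4, m))
s = Mul(I, Pow(11507, Rational(1, 2))) (s = Pow(Add(-21179, 9672), Rational(1, 2)) = Pow(-11507, Rational(1, 2)) = Mul(I, Pow(11507, Rational(1, 2))) ≈ Mul(107.27, I))
Function('A')(w, o) = 16 (Function('A')(w, o) = Add(-4, Add(20, 0)) = Add(-4, 20) = 16)
Mul(Add(s, Function('A')(94, -64)), Pow(Add(Function('y')(201, -117), 7393), -1)) = Mul(Add(Mul(I, Pow(11507, Rational(1, 2))), 16), Pow(Add(Add(4, -117), 7393), -1)) = Mul(Add(16, Mul(I, Pow(11507, Rational(1, 2)))), Pow(Add(-113, 7393), -1)) = Mul(Add(16, Mul(I, Pow(11507, Rational(1, 2)))), Pow(7280, -1)) = Mul(Add(16, Mul(I, Pow(11507, Rational(1, 2)))), Rational(1, 7280)) = Add(Rational(1, 455), Mul(Rational(1, 7280), I, Pow(11507, Rational(1, 2))))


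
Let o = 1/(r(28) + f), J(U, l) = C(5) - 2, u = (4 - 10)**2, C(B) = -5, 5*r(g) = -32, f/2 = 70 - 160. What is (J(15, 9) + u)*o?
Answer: -145/932 ≈ -0.15558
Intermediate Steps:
f = -180 (f = 2*(70 - 160) = 2*(-90) = -180)
r(g) = -32/5 (r(g) = (1/5)*(-32) = -32/5)
u = 36 (u = (-6)**2 = 36)
J(U, l) = -7 (J(U, l) = -5 - 2 = -7)
o = -5/932 (o = 1/(-32/5 - 180) = 1/(-932/5) = -5/932 ≈ -0.0053648)
(J(15, 9) + u)*o = (-7 + 36)*(-5/932) = 29*(-5/932) = -145/932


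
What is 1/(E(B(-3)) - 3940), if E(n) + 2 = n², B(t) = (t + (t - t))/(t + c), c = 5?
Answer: -4/15759 ≈ -0.00025382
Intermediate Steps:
B(t) = t/(5 + t) (B(t) = (t + (t - t))/(t + 5) = (t + 0)/(5 + t) = t/(5 + t))
E(n) = -2 + n²
1/(E(B(-3)) - 3940) = 1/((-2 + (-3/(5 - 3))²) - 3940) = 1/((-2 + (-3/2)²) - 3940) = 1/((-2 + 9/4) - 3940) = 1/(¼ - 3940) = 1/(-15759/4) = -4/15759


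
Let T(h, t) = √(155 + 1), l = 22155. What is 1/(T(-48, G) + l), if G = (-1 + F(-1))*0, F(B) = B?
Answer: 7385/163614623 - 2*√39/490843869 ≈ 4.5111e-5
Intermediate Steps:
G = 0 (G = (-1 - 1)*0 = -2*0 = 0)
T(h, t) = 2*√39 (T(h, t) = √156 = 2*√39)
1/(T(-48, G) + l) = 1/(2*√39 + 22155) = 1/(22155 + 2*√39)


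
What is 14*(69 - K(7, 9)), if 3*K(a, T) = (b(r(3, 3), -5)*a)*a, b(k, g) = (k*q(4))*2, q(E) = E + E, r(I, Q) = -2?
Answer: 24850/3 ≈ 8283.3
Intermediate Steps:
q(E) = 2*E
b(k, g) = 16*k (b(k, g) = (k*(2*4))*2 = (k*8)*2 = (8*k)*2 = 16*k)
K(a, T) = -32*a²/3 (K(a, T) = (((16*(-2))*a)*a)/3 = ((-32*a)*a)/3 = (-32*a²)/3 = -32*a²/3)
14*(69 - K(7, 9)) = 14*(69 - (-32)*7²/3) = 14*(69 - (-32)*49/3) = 14*(69 - 1*(-1568/3)) = 14*(69 + 1568/3) = 14*(1775/3) = 24850/3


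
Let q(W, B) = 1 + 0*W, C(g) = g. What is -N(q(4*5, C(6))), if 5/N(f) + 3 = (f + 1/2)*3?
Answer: -10/3 ≈ -3.3333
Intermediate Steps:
q(W, B) = 1 (q(W, B) = 1 + 0 = 1)
N(f) = 5/(-3/2 + 3*f) (N(f) = 5/(-3 + (f + 1/2)*3) = 5/(-3 + (1/2 + f)*3) = 5/(-3 + (3/2 + 3*f)) = 5/(-3/2 + 3*f))
-N(q(4*5, C(6))) = -10/(3*(-1 + 2*1)) = -10/(3*(-1 + 2)) = -10/(3*1) = -10/3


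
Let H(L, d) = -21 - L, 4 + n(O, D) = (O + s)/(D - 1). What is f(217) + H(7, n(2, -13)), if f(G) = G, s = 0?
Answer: 189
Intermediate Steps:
n(O, D) = -4 + O/(-1 + D) (n(O, D) = -4 + (O + 0)/(D - 1) = -4 + O/(-1 + D))
f(217) + H(7, n(2, -13)) = 217 + (-21 - 1*7) = 217 + (-21 - 7) = 217 - 28 = 189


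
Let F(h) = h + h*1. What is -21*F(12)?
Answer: -504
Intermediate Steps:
F(h) = 2*h (F(h) = h + h = 2*h)
-21*F(12) = -42*12 = -21*24 = -504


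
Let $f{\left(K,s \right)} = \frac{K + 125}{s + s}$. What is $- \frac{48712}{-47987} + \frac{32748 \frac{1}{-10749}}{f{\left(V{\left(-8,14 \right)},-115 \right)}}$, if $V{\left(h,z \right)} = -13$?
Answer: $\frac{17503491489}{2407123894} \approx 7.2715$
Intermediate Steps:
$f{\left(K,s \right)} = \frac{125 + K}{2 s}$
$- \frac{48712}{-47987} + \frac{32748 \frac{1}{-10749}}{f{\left(V{\left(-8,14 \right)},-115 \right)}} = - \frac{48712}{-47987} + \frac{32748 \frac{1}{-10749}}{\frac{1}{2} \frac{1}{-115} \left(125 - 13\right)} = \left(-48712\right) \left(- \frac{1}{47987}\right) + \frac{32748 \left(- \frac{1}{10749}\right)}{\frac{1}{2} \left(- \frac{1}{115}\right) 112} = \frac{48712}{47987} - \frac{10916}{3583 \left(- \frac{56}{115}\right)} = \frac{48712}{47987} - - \frac{313835}{50162} = \frac{48712}{47987} + \frac{313835}{50162} = \frac{17503491489}{2407123894}$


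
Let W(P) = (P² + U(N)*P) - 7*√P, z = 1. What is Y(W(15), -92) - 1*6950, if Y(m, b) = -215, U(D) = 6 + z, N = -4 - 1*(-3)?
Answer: -7165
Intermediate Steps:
N = -1 (N = -4 + 3 = -1)
U(D) = 7 (U(D) = 6 + 1 = 7)
W(P) = P² - 7*√P + 7*P (W(P) = (P² + 7*P) - 7*√P = P² - 7*√P + 7*P)
Y(W(15), -92) - 1*6950 = -215 - 1*6950 = -215 - 6950 = -7165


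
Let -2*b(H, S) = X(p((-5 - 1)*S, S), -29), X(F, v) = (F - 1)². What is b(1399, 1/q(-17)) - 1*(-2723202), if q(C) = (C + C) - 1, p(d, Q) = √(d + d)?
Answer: 190624093/70 + 2*√105/35 ≈ 2.7232e+6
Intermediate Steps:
p(d, Q) = √2*√d (p(d, Q) = √(2*d) = √2*√d)
X(F, v) = (-1 + F)²
q(C) = -1 + 2*C (q(C) = 2*C - 1 = -1 + 2*C)
b(H, S) = -(-1 + 2*√3*√(-S))²/2 (b(H, S) = -(-1 + √2*√((-5 - 1)*S))²/2 = -(-1 + √2*√(-6*S))²/2 = -(-1 + √2*(√6*√(-S)))²/2 = -(-1 + 2*√3*√(-S))²/2)
b(1399, 1/q(-17)) - 1*(-2723202) = -(-1 + 2*√3*√(-1/(-1 + 2*(-17))))²/2 - 1*(-2723202) = -(-1 + 2*√3*√(-1/(-1 - 34)))²/2 + 2723202 = -(-1 + 2*√3*√(-1/(-35)))²/2 + 2723202 = -(-1 + 2*√3*√(-1*(-1/35)))²/2 + 2723202 = -(-1 + 2*√3*√(1/35))²/2 + 2723202 = -(-1 + 2*√3*(√35/35))²/2 + 2723202 = -(-1 + 2*√105/35)²/2 + 2723202 = 2723202 - (-1 + 2*√105/35)²/2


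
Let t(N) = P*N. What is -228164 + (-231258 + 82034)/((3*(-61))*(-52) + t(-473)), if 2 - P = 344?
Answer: -19540267736/85641 ≈ -2.2816e+5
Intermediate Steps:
P = -342 (P = 2 - 1*344 = 2 - 344 = -342)
t(N) = -342*N
-228164 + (-231258 + 82034)/((3*(-61))*(-52) + t(-473)) = -228164 + (-231258 + 82034)/((3*(-61))*(-52) - 342*(-473)) = -228164 - 149224/(-183*(-52) + 161766) = -228164 - 149224/(9516 + 161766) = -228164 - 149224/171282 = -228164 - 149224*1/171282 = -228164 - 74612/85641 = -19540267736/85641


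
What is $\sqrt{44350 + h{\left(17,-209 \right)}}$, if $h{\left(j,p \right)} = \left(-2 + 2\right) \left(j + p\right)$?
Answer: $5 \sqrt{1774} \approx 210.59$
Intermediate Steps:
$h{\left(j,p \right)} = 0$ ($h{\left(j,p \right)} = 0 \left(j + p\right) = 0$)
$\sqrt{44350 + h{\left(17,-209 \right)}} = \sqrt{44350 + 0} = \sqrt{44350} = 5 \sqrt{1774}$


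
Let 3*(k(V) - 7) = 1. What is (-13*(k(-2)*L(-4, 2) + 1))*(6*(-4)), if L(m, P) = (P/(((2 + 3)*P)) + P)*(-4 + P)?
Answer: -48776/5 ≈ -9755.2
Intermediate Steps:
k(V) = 22/3 (k(V) = 7 + (⅓)*1 = 7 + ⅓ = 22/3)
L(m, P) = (-4 + P)*(⅕ + P) (L(m, P) = (P/((5*P)) + P)*(-4 + P) = (P*(1/(5*P)) + P)*(-4 + P) = (⅕ + P)*(-4 + P) = (-4 + P)*(⅕ + P))
(-13*(k(-2)*L(-4, 2) + 1))*(6*(-4)) = (-13*(22*(-⅘ + 2² - 19/5*2)/3 + 1))*(6*(-4)) = -13*(22*(-⅘ + 4 - 38/5)/3 + 1)*(-24) = -13*((22/3)*(-22/5) + 1)*(-24) = -13*(-484/15 + 1)*(-24) = -13*(-469/15)*(-24) = (6097/15)*(-24) = -48776/5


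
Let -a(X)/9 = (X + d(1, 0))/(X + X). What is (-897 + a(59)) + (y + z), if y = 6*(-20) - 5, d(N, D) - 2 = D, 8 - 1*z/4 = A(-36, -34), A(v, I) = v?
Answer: -100377/118 ≈ -850.65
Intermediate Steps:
z = 176 (z = 32 - 4*(-36) = 32 + 144 = 176)
d(N, D) = 2 + D
y = -125 (y = -120 - 5 = -125)
a(X) = -9*(2 + X)/(2*X) (a(X) = -9*(X + (2 + 0))/(X + X) = -9*(X + 2)/(2*X) = -9*(2 + X)*1/(2*X) = -9*(2 + X)/(2*X))
(-897 + a(59)) + (y + z) = (-897 + (-9/2 - 9/59)) + (-125 + 176) = (-897 + (-9/2 - 9*1/59)) + 51 = (-897 + (-9/2 - 9/59)) + 51 = (-897 - 549/118) + 51 = -106395/118 + 51 = -100377/118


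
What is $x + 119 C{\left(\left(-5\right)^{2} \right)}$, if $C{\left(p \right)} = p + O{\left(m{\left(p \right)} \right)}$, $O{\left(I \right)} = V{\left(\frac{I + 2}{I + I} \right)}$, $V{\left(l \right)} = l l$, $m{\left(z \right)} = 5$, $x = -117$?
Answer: $\frac{291631}{100} \approx 2916.3$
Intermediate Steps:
$V{\left(l \right)} = l^{2}$
$O{\left(I \right)} = \frac{\left(2 + I\right)^{2}}{4 I^{2}}$ ($O{\left(I \right)} = \left(\frac{I + 2}{I + I}\right)^{2} = \left(\frac{2 + I}{2 I}\right)^{2} = \frac{\left(2 + I\right)^{2}}{4 I^{2}}$)
$C{\left(p \right)} = \frac{49}{100} + p$ ($C{\left(p \right)} = p + \frac{\left(2 + 5\right)^{2}}{4 \cdot 25} = p + \frac{1}{4} \cdot \frac{1}{25} \cdot 7^{2} = p + \frac{1}{4} \cdot \frac{1}{25} \cdot 49 = p + \frac{49}{100} = \frac{49}{100} + p$)
$x + 119 C{\left(\left(-5\right)^{2} \right)} = -117 + 119 \left(\frac{49}{100} + \left(-5\right)^{2}\right) = -117 + 119 \left(\frac{49}{100} + 25\right) = -117 + 119 \cdot \frac{2549}{100} = -117 + \frac{303331}{100} = \frac{291631}{100}$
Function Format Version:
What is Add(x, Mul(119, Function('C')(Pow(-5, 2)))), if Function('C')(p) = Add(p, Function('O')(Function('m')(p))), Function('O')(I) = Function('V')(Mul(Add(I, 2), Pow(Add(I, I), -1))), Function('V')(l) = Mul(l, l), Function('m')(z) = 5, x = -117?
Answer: Rational(291631, 100) ≈ 2916.3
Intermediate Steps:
Function('V')(l) = Pow(l, 2)
Function('O')(I) = Mul(Rational(1, 4), Pow(I, -2), Pow(Add(2, I), 2)) (Function('O')(I) = Pow(Mul(Add(I, 2), Pow(Add(I, I), -1)), 2) = Pow(Mul(Add(2, I), Pow(Mul(2, I), -1)), 2) = Pow(Mul(Add(2, I), Mul(Rational(1, 2), Pow(I, -1))), 2) = Pow(Mul(Rational(1, 2), Pow(I, -1), Add(2, I)), 2) = Mul(Rational(1, 4), Pow(I, -2), Pow(Add(2, I), 2)))
Function('C')(p) = Add(Rational(49, 100), p) (Function('C')(p) = Add(p, Mul(Rational(1, 4), Pow(5, -2), Pow(Add(2, 5), 2))) = Add(p, Mul(Rational(1, 4), Rational(1, 25), Pow(7, 2))) = Add(p, Mul(Rational(1, 4), Rational(1, 25), 49)) = Add(p, Rational(49, 100)) = Add(Rational(49, 100), p))
Add(x, Mul(119, Function('C')(Pow(-5, 2)))) = Add(-117, Mul(119, Add(Rational(49, 100), Pow(-5, 2)))) = Add(-117, Mul(119, Add(Rational(49, 100), 25))) = Add(-117, Mul(119, Rational(2549, 100))) = Add(-117, Rational(303331, 100)) = Rational(291631, 100)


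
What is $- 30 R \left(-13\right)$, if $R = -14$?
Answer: $-5460$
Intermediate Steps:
$- 30 R \left(-13\right) = \left(-30\right) \left(-14\right) \left(-13\right) = 420 \left(-13\right) = -5460$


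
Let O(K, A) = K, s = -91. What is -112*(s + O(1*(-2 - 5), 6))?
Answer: 10976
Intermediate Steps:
-112*(s + O(1*(-2 - 5), 6)) = -112*(-91 + 1*(-2 - 5)) = -112*(-91 + 1*(-7)) = -112*(-91 - 7) = -112*(-98) = 10976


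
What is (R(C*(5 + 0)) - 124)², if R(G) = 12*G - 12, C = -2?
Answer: 65536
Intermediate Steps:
R(G) = -12 + 12*G
(R(C*(5 + 0)) - 124)² = ((-12 + 12*(-2*(5 + 0))) - 124)² = ((-12 + 12*(-2*5)) - 124)² = ((-12 + 12*(-10)) - 124)² = ((-12 - 120) - 124)² = (-132 - 124)² = (-256)² = 65536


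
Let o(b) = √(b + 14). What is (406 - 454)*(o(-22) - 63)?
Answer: 3024 - 96*I*√2 ≈ 3024.0 - 135.76*I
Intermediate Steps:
o(b) = √(14 + b)
(406 - 454)*(o(-22) - 63) = (406 - 454)*(√(14 - 22) - 63) = -48*(√(-8) - 63) = -48*(2*I*√2 - 63) = -48*(-63 + 2*I*√2) = 3024 - 96*I*√2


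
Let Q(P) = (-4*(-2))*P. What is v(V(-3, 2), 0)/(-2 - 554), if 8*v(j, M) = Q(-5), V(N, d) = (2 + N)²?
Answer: 5/556 ≈ 0.0089928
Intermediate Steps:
Q(P) = 8*P
v(j, M) = -5 (v(j, M) = (8*(-5))/8 = (⅛)*(-40) = -5)
v(V(-3, 2), 0)/(-2 - 554) = -5/(-2 - 554) = -5/(-556) = -5*(-1/556) = 5/556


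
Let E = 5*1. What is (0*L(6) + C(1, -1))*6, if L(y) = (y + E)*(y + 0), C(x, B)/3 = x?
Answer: 18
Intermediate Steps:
C(x, B) = 3*x
E = 5
L(y) = y*(5 + y) (L(y) = (y + 5)*(y + 0) = (5 + y)*y = y*(5 + y))
(0*L(6) + C(1, -1))*6 = (0*(6*(5 + 6)) + 3*1)*6 = (0*(6*11) + 3)*6 = (0*66 + 3)*6 = (0 + 3)*6 = 3*6 = 18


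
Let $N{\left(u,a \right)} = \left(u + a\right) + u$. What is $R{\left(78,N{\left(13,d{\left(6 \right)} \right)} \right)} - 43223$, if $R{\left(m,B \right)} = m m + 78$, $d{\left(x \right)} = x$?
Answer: $-37061$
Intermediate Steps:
$N{\left(u,a \right)} = a + 2 u$ ($N{\left(u,a \right)} = \left(a + u\right) + u = a + 2 u$)
$R{\left(m,B \right)} = 78 + m^{2}$ ($R{\left(m,B \right)} = m^{2} + 78 = 78 + m^{2}$)
$R{\left(78,N{\left(13,d{\left(6 \right)} \right)} \right)} - 43223 = \left(78 + 78^{2}\right) - 43223 = \left(78 + 6084\right) - 43223 = 6162 - 43223 = -37061$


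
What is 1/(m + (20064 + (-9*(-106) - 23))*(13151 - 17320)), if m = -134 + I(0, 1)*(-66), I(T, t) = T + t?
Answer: -1/87528355 ≈ -1.1425e-8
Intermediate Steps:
m = -200 (m = -134 + (0 + 1)*(-66) = -134 + 1*(-66) = -134 - 66 = -200)
1/(m + (20064 + (-9*(-106) - 23))*(13151 - 17320)) = 1/(-200 + (20064 + (-9*(-106) - 23))*(13151 - 17320)) = 1/(-200 + (20064 + (954 - 23))*(-4169)) = 1/(-200 + (20064 + 931)*(-4169)) = 1/(-200 + 20995*(-4169)) = 1/(-200 - 87528155) = 1/(-87528355) = -1/87528355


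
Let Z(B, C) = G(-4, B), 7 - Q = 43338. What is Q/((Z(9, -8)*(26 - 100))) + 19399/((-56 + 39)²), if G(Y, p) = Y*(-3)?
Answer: 29748971/256632 ≈ 115.92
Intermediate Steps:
Q = -43331 (Q = 7 - 1*43338 = 7 - 43338 = -43331)
G(Y, p) = -3*Y
Z(B, C) = 12 (Z(B, C) = -3*(-4) = 12)
Q/((Z(9, -8)*(26 - 100))) + 19399/((-56 + 39)²) = -43331*1/(12*(26 - 100)) + 19399/((-56 + 39)²) = -43331/(12*(-74)) + 19399/((-17)²) = -43331/(-888) + 19399/289 = -43331*(-1/888) + 19399*(1/289) = 43331/888 + 19399/289 = 29748971/256632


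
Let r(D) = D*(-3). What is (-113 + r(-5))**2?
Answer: 9604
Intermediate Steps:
r(D) = -3*D
(-113 + r(-5))**2 = (-113 - 3*(-5))**2 = (-113 + 15)**2 = (-98)**2 = 9604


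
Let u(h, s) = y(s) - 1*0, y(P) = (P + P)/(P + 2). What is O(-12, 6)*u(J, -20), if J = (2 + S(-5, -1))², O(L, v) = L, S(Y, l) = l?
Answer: -80/3 ≈ -26.667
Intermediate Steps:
y(P) = 2*P/(2 + P) (y(P) = (2*P)/(2 + P) = 2*P/(2 + P))
J = 1 (J = (2 - 1)² = 1² = 1)
u(h, s) = 2*s/(2 + s) (u(h, s) = 2*s/(2 + s) - 1*0 = 2*s/(2 + s) + 0 = 2*s/(2 + s))
O(-12, 6)*u(J, -20) = -24*(-20)/(2 - 20) = -24*(-20)/(-18) = -24*(-20)*(-1)/18 = -12*20/9 = -80/3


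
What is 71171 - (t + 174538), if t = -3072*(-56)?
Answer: -275399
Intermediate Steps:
t = 172032
71171 - (t + 174538) = 71171 - (172032 + 174538) = 71171 - 1*346570 = 71171 - 346570 = -275399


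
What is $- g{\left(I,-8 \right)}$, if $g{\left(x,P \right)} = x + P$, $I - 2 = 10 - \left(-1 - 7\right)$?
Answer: $-12$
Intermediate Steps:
$I = 20$ ($I = 2 + \left(10 - \left(-1 - 7\right)\right) = 2 + \left(10 - -8\right) = 2 + \left(10 + 8\right) = 2 + 18 = 20$)
$g{\left(x,P \right)} = P + x$
$- g{\left(I,-8 \right)} = - (-8 + 20) = \left(-1\right) 12 = -12$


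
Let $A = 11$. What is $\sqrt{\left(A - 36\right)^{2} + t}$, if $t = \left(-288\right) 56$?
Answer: $i \sqrt{15503} \approx 124.51 i$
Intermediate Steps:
$t = -16128$
$\sqrt{\left(A - 36\right)^{2} + t} = \sqrt{\left(11 - 36\right)^{2} - 16128} = \sqrt{\left(-25\right)^{2} - 16128} = \sqrt{625 - 16128} = \sqrt{-15503} = i \sqrt{15503}$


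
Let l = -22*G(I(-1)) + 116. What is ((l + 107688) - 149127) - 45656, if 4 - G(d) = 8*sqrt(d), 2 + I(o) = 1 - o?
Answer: -87067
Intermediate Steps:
I(o) = -1 - o (I(o) = -2 + (1 - o) = -1 - o)
G(d) = 4 - 8*sqrt(d)
l = 28 (l = -22*(4 - 8*sqrt(-1 - 1*(-1))) + 116 = -22*(4 - 8*sqrt(-1 + 1)) + 116 = -22*(4 - 8*sqrt(0)) + 116 = -22*(4 - 8*0) + 116 = -22*(4 + 0) + 116 = -22*4 + 116 = -88 + 116 = 28)
((l + 107688) - 149127) - 45656 = ((28 + 107688) - 149127) - 45656 = (107716 - 149127) - 45656 = -41411 - 45656 = -87067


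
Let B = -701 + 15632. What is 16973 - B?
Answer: 2042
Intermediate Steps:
B = 14931
16973 - B = 16973 - 1*14931 = 16973 - 14931 = 2042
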